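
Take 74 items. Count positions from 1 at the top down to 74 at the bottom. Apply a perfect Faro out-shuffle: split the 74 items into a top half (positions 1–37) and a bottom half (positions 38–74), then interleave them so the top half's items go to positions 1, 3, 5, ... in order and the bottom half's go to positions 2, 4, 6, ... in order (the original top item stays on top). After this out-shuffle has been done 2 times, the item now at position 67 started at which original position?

54

Work backwards from position 67, undoing one out-shuffle at a time:
67 ← 34 ← 54
So the item now at position 67 started at position 54.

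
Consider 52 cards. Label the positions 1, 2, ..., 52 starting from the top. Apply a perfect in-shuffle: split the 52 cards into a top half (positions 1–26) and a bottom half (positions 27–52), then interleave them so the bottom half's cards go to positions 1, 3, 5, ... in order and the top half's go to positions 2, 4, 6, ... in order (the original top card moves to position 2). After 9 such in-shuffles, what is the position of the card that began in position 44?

Track the card's position through each in-shuffle:
44 → 35 → 17 → 34 → 15 → 30 → 7 → 14 → 28 → 3

3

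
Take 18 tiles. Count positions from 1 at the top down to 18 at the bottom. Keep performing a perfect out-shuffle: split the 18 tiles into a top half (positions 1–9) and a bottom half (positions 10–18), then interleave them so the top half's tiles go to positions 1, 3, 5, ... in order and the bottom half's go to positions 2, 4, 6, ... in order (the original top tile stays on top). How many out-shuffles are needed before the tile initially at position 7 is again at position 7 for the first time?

Follow position 7 under repeated out-shuffles:
7 → 13 → 8 → 15 → 12 → 6 → 11 → 4 → 7
It first returns after 8 out-shuffles.

8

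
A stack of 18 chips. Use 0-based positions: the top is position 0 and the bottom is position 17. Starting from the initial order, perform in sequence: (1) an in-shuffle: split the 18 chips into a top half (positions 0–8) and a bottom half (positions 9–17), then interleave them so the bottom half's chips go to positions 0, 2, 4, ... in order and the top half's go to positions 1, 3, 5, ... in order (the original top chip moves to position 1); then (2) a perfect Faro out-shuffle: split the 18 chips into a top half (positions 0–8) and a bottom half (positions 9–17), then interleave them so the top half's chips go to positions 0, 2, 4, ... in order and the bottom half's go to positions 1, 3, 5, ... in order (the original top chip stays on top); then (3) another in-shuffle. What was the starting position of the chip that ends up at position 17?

Undo the operations in reverse order, starting from position 17:
  undo op 3 (in-shuffle, from top half): 17 ← 8
  undo op 2 (out-shuffle, from top half): 8 ← 4
  undo op 1 (in-shuffle, from bottom half): 4 ← 11
So the chip at position 17 came from original position 11.

11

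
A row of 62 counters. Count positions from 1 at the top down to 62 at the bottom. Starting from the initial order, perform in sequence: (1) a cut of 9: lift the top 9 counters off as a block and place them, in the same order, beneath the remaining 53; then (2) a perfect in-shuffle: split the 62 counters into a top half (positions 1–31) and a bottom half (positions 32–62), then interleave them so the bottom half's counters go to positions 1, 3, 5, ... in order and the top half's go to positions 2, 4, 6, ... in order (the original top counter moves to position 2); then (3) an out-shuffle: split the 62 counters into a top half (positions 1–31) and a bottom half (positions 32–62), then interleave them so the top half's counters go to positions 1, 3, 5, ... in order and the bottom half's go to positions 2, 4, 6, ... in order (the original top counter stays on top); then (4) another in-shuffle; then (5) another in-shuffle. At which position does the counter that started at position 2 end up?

2

Track the counter from position 2 forward through each operation:
  after op 1 (cut 9): 2 → 55
  after op 2 (in-shuffle): 55 → 47
  after op 3 (out-shuffle): 47 → 32
  after op 4 (in-shuffle): 32 → 1
  after op 5 (in-shuffle): 1 → 2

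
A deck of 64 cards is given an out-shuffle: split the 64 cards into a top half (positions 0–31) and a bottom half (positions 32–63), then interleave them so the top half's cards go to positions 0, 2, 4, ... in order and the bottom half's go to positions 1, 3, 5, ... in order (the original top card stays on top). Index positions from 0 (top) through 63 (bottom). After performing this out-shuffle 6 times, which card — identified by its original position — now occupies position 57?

57

Work backwards from position 57, undoing one out-shuffle at a time:
57 ← 60 ← 30 ← 15 ← 39 ← 51 ← 57
So the card now at position 57 started at position 57.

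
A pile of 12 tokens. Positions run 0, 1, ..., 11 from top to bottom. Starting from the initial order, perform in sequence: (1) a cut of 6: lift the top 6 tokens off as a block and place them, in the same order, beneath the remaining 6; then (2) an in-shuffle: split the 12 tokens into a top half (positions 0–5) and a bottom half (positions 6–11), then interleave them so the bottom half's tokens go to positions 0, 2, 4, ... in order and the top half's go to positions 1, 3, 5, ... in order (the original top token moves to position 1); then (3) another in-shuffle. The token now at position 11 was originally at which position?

8

Undo the operations in reverse order, starting from position 11:
  undo op 3 (in-shuffle, from top half): 11 ← 5
  undo op 2 (in-shuffle, from top half): 5 ← 2
  undo op 1 (cut 6): 2 ← 8
So the token at position 11 came from original position 8.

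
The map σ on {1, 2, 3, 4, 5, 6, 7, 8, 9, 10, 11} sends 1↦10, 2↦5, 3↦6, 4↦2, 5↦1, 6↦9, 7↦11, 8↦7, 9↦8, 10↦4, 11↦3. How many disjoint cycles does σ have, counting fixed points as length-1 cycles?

Cycle decomposition: (1 10 4 2 5) (3 6 9 8 7 11).
2 cycles.

2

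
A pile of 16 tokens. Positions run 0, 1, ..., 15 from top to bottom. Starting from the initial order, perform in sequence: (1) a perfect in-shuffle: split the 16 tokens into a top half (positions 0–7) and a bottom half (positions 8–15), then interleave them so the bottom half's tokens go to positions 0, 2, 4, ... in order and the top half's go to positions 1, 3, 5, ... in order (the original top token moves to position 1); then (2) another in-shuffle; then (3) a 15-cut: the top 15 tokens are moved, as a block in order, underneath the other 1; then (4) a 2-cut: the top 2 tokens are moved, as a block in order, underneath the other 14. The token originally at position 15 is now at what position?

Track the token from position 15 forward through each operation:
  after op 1 (in-shuffle): 15 → 14
  after op 2 (in-shuffle): 14 → 12
  after op 3 (cut 15): 12 → 13
  after op 4 (cut 2): 13 → 11

11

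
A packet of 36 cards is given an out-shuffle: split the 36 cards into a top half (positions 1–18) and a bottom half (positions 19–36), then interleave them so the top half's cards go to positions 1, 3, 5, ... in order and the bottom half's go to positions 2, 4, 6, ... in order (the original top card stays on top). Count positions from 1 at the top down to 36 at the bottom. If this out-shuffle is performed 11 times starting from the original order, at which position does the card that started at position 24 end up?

30

Track the card's position through each out-shuffle:
24 → 12 → 23 → 10 → 19 → 2 → 3 → 5 → 9 → 17 → 33 → 30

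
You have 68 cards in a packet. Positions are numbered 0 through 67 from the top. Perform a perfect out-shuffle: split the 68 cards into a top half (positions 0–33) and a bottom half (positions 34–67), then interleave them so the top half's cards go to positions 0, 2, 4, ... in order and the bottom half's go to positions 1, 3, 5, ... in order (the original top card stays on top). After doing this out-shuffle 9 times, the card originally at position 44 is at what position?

16

Track the card's position through each out-shuffle:
44 → 21 → 42 → 17 → 34 → 1 → 2 → 4 → 8 → 16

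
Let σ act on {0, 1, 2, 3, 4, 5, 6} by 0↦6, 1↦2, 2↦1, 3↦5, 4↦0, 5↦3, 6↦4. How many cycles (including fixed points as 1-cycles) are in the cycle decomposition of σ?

Cycle decomposition: (0 6 4) (1 2) (3 5).
3 cycles.

3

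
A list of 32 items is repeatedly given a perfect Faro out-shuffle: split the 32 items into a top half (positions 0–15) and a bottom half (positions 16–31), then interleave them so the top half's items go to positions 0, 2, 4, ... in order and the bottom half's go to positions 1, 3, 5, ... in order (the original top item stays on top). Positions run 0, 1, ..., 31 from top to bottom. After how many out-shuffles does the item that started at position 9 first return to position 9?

Follow position 9 under repeated out-shuffles:
9 → 18 → 5 → 10 → 20 → 9
It first returns after 5 out-shuffles.

5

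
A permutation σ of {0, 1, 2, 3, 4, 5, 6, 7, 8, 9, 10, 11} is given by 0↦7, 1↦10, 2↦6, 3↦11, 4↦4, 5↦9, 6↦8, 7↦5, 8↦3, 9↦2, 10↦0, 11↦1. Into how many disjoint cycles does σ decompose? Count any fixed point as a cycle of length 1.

Cycle decomposition: (0 7 5 9 2 6 8 3 11 1 10) (4).
2 cycles.

2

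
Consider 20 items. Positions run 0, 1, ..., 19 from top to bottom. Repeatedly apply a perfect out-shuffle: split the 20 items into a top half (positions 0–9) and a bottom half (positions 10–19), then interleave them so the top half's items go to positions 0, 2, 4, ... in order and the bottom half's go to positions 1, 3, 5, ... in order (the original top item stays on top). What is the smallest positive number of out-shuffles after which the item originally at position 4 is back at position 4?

Follow position 4 under repeated out-shuffles:
4 → 8 → 16 → 13 → 7 → 14 → 9 → 18 → 17 → 15 → 11 → 3 → 6 → 12 → 5 → 10 → 1 → 2 → 4
It first returns after 18 out-shuffles.

18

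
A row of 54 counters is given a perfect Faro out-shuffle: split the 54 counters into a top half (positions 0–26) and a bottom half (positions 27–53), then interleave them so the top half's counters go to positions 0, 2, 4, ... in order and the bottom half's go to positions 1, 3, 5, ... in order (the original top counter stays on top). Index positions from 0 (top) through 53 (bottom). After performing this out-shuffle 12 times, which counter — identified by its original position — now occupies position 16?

47

Work backwards from position 16, undoing one out-shuffle at a time:
16 ← 8 ← 4 ← 2 ← 1 ← 27 ← 40 ← 20 ← 10 ← 5 ← 29 ← 41 ← 47
So the counter now at position 16 started at position 47.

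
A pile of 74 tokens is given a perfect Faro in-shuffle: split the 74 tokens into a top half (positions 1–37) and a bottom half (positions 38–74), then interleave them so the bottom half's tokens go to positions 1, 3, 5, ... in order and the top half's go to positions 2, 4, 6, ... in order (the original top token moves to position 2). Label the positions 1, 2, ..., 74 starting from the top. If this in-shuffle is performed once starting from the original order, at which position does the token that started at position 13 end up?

26

Track the token's position through each in-shuffle:
13 → 26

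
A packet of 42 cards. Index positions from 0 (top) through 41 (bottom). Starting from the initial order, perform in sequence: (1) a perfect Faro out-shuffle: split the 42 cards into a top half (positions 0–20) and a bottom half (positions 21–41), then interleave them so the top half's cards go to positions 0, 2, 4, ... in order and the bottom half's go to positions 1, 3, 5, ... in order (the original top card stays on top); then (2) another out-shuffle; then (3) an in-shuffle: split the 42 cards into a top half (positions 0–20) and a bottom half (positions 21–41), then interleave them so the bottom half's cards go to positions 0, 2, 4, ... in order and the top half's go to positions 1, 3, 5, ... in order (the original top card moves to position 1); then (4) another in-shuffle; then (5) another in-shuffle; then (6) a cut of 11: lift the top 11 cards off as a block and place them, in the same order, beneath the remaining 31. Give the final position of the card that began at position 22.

Track the card from position 22 forward through each operation:
  after op 1 (out-shuffle): 22 → 3
  after op 2 (out-shuffle): 3 → 6
  after op 3 (in-shuffle): 6 → 13
  after op 4 (in-shuffle): 13 → 27
  after op 5 (in-shuffle): 27 → 12
  after op 6 (cut 11): 12 → 1

1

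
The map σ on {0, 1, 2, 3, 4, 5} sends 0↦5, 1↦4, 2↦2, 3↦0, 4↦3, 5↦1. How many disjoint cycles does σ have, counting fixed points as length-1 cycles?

Cycle decomposition: (0 5 1 4 3) (2).
2 cycles.

2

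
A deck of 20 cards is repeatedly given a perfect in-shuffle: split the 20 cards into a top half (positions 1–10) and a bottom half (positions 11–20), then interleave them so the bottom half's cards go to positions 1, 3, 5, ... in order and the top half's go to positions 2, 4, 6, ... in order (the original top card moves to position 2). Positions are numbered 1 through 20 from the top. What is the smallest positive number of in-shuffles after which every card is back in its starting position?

The in-shuffle permutes the 20 positions with cycle lengths [2, 3, 3, 6, 6].
Every card is home exactly when every cycle has completed a whole number of laps, i.e. after lcm(2, 3, 6) = 6 in-shuffles.

6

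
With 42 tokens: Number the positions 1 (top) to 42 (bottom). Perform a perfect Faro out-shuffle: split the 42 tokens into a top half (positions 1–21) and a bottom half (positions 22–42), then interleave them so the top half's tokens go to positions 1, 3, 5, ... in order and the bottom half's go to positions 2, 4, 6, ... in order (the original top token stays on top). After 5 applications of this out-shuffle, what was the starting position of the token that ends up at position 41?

33

Work backwards from position 41, undoing one out-shuffle at a time:
41 ← 21 ← 11 ← 6 ← 24 ← 33
So the token now at position 41 started at position 33.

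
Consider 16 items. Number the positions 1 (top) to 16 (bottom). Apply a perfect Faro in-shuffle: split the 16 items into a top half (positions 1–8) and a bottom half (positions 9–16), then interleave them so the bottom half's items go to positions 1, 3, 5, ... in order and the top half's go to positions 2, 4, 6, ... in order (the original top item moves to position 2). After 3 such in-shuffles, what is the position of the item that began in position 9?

4

Track the item's position through each in-shuffle:
9 → 1 → 2 → 4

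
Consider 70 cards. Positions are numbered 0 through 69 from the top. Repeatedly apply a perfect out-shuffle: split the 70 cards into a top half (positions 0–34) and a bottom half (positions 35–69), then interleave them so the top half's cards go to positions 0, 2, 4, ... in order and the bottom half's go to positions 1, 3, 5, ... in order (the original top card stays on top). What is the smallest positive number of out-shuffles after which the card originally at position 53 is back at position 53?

22

Follow position 53 under repeated out-shuffles:
53 → 37 → 5 → 10 → 20 → 40 → 11 → 22 → ... → 53 (length 22)
It first returns after 22 out-shuffles.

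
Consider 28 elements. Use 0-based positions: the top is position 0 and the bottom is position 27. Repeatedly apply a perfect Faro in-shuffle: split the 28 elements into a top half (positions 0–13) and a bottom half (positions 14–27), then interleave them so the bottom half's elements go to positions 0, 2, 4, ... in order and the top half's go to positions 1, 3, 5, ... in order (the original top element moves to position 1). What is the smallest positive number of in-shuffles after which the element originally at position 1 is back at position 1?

Follow position 1 under repeated in-shuffles:
1 → 3 → 7 → 15 → 2 → 5 → 11 → 23 → ... → 1 (length 28)
It first returns after 28 in-shuffles.

28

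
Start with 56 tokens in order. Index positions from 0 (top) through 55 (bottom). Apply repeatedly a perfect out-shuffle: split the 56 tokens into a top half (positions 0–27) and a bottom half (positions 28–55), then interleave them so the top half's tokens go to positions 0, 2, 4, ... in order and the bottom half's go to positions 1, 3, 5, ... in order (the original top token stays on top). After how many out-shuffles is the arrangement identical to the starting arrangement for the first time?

20

The out-shuffle permutes the 56 positions with cycle lengths [1, 1, 4, 10, 20, 20].
Every token is home exactly when every cycle has completed a whole number of laps, i.e. after lcm(1, 4, 10, 20) = 20 out-shuffles.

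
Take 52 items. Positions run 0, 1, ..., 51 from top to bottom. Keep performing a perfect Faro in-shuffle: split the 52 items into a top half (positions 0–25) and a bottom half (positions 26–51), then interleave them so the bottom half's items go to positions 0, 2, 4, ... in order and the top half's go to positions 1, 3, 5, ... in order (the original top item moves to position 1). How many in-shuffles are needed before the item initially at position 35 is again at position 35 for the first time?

52

Follow position 35 under repeated in-shuffles:
35 → 18 → 37 → 22 → 45 → 38 → 24 → 49 → ... → 35 (length 52)
It first returns after 52 in-shuffles.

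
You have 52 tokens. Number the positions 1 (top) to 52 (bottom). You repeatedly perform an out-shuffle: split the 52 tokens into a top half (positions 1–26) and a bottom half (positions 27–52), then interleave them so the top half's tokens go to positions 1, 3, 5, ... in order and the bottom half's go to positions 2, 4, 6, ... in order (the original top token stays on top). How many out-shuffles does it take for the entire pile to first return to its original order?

The out-shuffle permutes the 52 positions with cycle lengths [1, 1, 2, 8, 8, 8, 8, 8, 8].
Every token is home exactly when every cycle has completed a whole number of laps, i.e. after lcm(1, 2, 8) = 8 out-shuffles.

8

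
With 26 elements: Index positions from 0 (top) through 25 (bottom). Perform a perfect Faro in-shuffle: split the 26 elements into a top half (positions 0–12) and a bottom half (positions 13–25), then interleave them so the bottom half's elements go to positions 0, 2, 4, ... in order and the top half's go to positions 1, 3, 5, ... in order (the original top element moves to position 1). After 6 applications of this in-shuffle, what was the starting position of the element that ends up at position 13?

22

Work backwards from position 13, undoing one in-shuffle at a time:
13 ← 6 ← 16 ← 21 ← 10 ← 18 ← 22
So the element now at position 13 started at position 22.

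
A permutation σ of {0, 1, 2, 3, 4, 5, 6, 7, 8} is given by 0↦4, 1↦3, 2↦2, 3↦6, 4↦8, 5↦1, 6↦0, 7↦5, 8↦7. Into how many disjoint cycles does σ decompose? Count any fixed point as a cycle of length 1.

Cycle decomposition: (0 4 8 7 5 1 3 6) (2).
2 cycles.

2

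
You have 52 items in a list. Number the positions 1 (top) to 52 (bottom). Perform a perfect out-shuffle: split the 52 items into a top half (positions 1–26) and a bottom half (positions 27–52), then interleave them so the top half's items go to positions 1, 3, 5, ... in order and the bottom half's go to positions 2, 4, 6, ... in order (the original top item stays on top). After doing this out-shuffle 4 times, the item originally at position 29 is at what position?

Track the item's position through each out-shuffle:
29 → 6 → 11 → 21 → 41

41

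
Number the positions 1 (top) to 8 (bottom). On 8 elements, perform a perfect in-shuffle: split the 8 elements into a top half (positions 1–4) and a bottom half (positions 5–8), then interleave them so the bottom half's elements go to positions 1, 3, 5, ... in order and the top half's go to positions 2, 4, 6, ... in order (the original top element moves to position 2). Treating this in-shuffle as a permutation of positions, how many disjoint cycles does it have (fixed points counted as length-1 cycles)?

Trace each unvisited position around until it returns:
(1 2 4 8 7 5) (3 6)
2 cycles in total.

2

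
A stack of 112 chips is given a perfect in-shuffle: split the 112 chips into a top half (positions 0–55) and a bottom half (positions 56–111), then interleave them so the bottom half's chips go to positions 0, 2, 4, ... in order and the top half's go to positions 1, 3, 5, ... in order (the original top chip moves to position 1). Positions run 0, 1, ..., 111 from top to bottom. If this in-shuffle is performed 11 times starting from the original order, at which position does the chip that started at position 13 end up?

82

Track the chip's position through each in-shuffle:
13 → 27 → 55 → 111 → 110 → 108 → 104 → 96 → 80 → 48 → 97 → 82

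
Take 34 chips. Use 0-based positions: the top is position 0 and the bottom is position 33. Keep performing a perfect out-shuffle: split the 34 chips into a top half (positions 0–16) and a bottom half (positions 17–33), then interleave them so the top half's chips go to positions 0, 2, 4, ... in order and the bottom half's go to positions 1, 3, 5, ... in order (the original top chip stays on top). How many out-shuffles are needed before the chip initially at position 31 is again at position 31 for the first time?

Follow position 31 under repeated out-shuffles:
31 → 29 → 25 → 17 → 1 → 2 → 4 → 8 → 16 → 32 → 31
It first returns after 10 out-shuffles.

10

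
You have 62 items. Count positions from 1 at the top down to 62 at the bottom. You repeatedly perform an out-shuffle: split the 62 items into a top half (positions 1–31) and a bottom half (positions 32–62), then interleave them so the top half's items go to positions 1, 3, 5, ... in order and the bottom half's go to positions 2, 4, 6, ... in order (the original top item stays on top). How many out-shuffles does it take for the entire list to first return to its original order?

60

The out-shuffle permutes the 62 positions with cycle lengths [1, 1, 60].
Every item is home exactly when every cycle has completed a whole number of laps, i.e. after lcm(1, 60) = 60 out-shuffles.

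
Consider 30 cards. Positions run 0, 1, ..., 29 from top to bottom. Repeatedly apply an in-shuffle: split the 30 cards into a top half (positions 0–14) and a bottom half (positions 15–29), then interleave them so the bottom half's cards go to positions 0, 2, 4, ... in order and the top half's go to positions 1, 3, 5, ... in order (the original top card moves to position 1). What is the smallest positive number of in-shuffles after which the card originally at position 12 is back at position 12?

Follow position 12 under repeated in-shuffles:
12 → 25 → 20 → 10 → 21 → 12
It first returns after 5 in-shuffles.

5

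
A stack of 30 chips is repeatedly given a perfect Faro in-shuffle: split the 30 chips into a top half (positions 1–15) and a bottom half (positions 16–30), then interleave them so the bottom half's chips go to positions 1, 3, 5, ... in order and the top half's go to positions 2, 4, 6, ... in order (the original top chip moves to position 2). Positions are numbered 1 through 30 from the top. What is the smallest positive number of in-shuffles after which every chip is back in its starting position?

5

The in-shuffle permutes the 30 positions with cycle lengths [5, 5, 5, 5, 5, 5].
Every chip is home exactly when every cycle has completed a whole number of laps, i.e. after lcm(5) = 5 in-shuffles.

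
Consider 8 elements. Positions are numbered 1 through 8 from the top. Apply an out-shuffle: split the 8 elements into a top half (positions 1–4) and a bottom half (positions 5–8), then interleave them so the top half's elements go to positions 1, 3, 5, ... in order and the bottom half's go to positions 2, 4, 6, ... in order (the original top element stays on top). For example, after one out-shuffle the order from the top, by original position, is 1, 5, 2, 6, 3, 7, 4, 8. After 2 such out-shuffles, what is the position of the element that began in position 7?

Track the element's position through each out-shuffle:
7 → 6 → 4

4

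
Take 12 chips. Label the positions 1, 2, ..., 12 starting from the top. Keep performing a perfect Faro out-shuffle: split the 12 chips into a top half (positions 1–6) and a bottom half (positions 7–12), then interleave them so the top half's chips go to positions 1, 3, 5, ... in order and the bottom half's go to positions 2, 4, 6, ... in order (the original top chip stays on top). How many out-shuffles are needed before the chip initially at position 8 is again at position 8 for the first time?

10

Follow position 8 under repeated out-shuffles:
8 → 4 → 7 → 2 → 3 → 5 → 9 → 6 → 11 → 10 → 8
It first returns after 10 out-shuffles.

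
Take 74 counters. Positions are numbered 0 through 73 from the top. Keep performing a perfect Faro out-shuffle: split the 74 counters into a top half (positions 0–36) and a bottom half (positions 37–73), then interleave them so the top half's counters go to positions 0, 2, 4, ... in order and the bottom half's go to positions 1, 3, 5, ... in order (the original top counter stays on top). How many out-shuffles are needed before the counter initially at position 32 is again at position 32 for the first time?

Follow position 32 under repeated out-shuffles:
32 → 64 → 55 → 37 → 1 → 2 → 4 → 8 → 16 → 32
It first returns after 9 out-shuffles.

9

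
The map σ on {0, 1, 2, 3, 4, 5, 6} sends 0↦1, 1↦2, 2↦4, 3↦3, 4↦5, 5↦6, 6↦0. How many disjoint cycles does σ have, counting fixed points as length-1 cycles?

Cycle decomposition: (0 1 2 4 5 6) (3).
2 cycles.

2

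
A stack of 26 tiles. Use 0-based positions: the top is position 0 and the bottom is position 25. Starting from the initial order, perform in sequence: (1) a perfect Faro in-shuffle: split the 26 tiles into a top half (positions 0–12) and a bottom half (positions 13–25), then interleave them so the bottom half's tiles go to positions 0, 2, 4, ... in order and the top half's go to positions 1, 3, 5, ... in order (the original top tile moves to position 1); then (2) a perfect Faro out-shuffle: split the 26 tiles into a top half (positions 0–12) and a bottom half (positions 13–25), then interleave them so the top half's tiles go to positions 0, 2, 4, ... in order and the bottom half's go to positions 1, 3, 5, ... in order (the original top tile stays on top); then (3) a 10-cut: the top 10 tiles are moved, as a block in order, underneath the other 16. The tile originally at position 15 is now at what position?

Track the tile from position 15 forward through each operation:
  after op 1 (in-shuffle): 15 → 4
  after op 2 (out-shuffle): 4 → 8
  after op 3 (cut 10): 8 → 24

24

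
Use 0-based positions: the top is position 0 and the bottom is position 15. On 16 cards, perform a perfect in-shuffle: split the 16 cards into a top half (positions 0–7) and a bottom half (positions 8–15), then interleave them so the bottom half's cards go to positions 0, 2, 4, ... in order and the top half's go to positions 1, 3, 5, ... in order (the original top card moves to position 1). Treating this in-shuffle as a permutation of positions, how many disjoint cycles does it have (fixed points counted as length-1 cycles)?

Trace each unvisited position around until it returns:
(0 1 3 7 15 14 12 8) (2 5 11 6 13 10 4 9)
2 cycles in total.

2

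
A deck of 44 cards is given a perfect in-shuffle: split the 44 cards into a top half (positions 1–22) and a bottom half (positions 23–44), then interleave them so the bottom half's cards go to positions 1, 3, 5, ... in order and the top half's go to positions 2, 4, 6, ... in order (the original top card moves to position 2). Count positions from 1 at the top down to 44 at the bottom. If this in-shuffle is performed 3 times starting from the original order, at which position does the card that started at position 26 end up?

28

Track the card's position through each in-shuffle:
26 → 7 → 14 → 28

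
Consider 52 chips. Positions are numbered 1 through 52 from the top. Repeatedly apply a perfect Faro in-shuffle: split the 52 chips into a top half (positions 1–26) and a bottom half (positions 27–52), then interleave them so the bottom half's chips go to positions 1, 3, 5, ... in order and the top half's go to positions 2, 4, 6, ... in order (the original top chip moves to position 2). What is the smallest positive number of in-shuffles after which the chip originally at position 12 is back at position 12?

52

Follow position 12 under repeated in-shuffles:
12 → 24 → 48 → 43 → 33 → 13 → 26 → 52 → ... → 12 (length 52)
It first returns after 52 in-shuffles.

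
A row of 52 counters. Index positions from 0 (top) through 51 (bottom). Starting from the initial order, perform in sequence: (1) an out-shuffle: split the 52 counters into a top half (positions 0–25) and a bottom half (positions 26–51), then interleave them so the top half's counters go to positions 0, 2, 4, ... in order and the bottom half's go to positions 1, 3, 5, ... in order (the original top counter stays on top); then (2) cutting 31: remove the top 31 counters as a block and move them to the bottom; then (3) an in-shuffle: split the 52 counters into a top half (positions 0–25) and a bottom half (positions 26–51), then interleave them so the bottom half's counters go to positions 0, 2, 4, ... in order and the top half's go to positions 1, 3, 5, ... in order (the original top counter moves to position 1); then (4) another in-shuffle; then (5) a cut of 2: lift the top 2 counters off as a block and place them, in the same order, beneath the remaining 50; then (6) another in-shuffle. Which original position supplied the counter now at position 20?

26

Undo the operations in reverse order, starting from position 20:
  undo op 6 (in-shuffle, from bottom half): 20 ← 36
  undo op 5 (cut 2): 36 ← 38
  undo op 4 (in-shuffle, from bottom half): 38 ← 45
  undo op 3 (in-shuffle, from top half): 45 ← 22
  undo op 2 (cut 31): 22 ← 1
  undo op 1 (out-shuffle, from bottom half): 1 ← 26
So the counter at position 20 came from original position 26.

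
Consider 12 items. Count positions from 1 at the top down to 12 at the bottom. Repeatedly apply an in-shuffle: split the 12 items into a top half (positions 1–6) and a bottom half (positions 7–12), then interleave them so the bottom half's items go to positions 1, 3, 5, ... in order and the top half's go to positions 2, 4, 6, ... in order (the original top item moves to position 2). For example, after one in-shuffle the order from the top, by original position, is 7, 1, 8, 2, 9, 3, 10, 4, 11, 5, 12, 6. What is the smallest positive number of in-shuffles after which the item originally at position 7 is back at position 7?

Follow position 7 under repeated in-shuffles:
7 → 1 → 2 → 4 → 8 → 3 → 6 → 12 → 11 → 9 → 5 → 10 → 7
It first returns after 12 in-shuffles.

12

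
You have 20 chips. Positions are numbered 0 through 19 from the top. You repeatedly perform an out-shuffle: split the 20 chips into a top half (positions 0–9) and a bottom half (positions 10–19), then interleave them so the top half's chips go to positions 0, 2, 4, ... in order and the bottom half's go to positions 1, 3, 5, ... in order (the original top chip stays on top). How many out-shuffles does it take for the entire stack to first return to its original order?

The out-shuffle permutes the 20 positions with cycle lengths [1, 1, 18].
Every chip is home exactly when every cycle has completed a whole number of laps, i.e. after lcm(1, 18) = 18 out-shuffles.

18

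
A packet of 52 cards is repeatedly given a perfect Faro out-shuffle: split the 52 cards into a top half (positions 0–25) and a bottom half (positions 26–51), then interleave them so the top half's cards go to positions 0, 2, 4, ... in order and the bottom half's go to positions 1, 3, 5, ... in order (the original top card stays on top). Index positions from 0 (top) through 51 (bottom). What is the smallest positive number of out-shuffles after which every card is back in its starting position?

The out-shuffle permutes the 52 positions with cycle lengths [1, 1, 2, 8, 8, 8, 8, 8, 8].
Every card is home exactly when every cycle has completed a whole number of laps, i.e. after lcm(1, 2, 8) = 8 out-shuffles.

8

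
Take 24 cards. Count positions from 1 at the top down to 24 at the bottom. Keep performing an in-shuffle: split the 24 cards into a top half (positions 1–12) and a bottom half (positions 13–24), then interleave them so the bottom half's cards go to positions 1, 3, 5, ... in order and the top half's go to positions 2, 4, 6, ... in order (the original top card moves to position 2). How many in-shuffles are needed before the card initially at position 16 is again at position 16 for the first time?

20

Follow position 16 under repeated in-shuffles:
16 → 7 → 14 → 3 → 6 → 12 → 24 → 23 → 21 → 17 → 9 → 18 → 11 → 22 → 19 → 13 → 1 → 2 → 4 → 8 → 16
It first returns after 20 in-shuffles.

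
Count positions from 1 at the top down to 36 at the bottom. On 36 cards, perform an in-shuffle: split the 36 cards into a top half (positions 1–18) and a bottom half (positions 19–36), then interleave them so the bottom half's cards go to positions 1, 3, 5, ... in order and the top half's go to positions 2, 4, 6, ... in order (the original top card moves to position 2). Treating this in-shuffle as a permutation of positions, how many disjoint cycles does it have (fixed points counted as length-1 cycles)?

Trace each unvisited position around until it returns:
(1 2 4 8 16 32 ... len 36)
1 cycle in total.

1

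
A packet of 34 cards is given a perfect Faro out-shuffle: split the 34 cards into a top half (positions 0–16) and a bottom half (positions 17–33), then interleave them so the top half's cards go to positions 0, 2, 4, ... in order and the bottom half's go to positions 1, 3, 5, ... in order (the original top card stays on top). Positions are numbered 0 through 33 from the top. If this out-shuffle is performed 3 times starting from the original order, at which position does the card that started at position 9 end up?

Track the card's position through each out-shuffle:
9 → 18 → 3 → 6

6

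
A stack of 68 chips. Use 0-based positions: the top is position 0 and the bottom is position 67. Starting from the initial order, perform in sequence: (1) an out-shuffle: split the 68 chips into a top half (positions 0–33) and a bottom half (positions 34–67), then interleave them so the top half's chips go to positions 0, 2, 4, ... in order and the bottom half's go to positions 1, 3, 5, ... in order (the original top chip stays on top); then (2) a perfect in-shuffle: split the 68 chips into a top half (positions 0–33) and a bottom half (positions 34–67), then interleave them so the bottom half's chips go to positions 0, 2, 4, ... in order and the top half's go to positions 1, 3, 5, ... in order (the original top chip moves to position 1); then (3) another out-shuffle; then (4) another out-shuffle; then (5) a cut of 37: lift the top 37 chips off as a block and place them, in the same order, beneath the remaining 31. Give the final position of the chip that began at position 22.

44

Track the chip from position 22 forward through each operation:
  after op 1 (out-shuffle): 22 → 44
  after op 2 (in-shuffle): 44 → 20
  after op 3 (out-shuffle): 20 → 40
  after op 4 (out-shuffle): 40 → 13
  after op 5 (cut 37): 13 → 44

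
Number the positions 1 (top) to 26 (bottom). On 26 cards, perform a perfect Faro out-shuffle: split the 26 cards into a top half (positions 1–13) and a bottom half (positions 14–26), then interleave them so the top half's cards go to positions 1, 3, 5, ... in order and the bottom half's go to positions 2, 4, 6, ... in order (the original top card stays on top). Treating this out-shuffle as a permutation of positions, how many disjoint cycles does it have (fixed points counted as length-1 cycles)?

4

Trace each unvisited position around until it returns:
(1) (2 3 5 9 17 8 ... len 20) (6 11 21 16) (26)
4 cycles in total.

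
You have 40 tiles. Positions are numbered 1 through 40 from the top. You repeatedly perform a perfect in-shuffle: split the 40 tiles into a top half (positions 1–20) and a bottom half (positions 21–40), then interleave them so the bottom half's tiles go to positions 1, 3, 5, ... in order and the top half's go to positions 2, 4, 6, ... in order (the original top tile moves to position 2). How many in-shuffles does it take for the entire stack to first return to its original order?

The in-shuffle permutes the 40 positions with cycle lengths [20, 20].
Every tile is home exactly when every cycle has completed a whole number of laps, i.e. after lcm(20) = 20 in-shuffles.

20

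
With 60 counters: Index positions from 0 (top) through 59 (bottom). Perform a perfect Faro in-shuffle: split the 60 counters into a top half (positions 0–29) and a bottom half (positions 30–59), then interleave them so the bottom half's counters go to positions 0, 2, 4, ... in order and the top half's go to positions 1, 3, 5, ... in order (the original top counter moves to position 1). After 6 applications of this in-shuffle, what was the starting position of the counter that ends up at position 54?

Work backwards from position 54, undoing one in-shuffle at a time:
54 ← 57 ← 28 ← 44 ← 52 ← 56 ← 58
So the counter now at position 54 started at position 58.

58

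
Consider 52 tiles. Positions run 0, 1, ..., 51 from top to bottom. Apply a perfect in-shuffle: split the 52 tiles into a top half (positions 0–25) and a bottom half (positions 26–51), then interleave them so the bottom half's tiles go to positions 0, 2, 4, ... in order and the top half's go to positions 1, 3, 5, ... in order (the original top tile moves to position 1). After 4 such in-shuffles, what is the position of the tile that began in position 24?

28

Track the tile's position through each in-shuffle:
24 → 49 → 46 → 40 → 28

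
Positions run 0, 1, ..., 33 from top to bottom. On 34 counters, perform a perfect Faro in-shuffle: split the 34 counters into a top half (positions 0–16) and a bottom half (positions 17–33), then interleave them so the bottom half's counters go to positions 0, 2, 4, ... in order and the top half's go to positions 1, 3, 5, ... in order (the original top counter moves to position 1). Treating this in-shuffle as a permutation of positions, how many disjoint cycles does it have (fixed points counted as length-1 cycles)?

Trace each unvisited position around until it returns:
(0 1 3 7 15 31 ... len 12) (2 5 11 23 12 25 ... len 12) (4 9 19) (6 13 27 20) (14 29 24)
5 cycles in total.

5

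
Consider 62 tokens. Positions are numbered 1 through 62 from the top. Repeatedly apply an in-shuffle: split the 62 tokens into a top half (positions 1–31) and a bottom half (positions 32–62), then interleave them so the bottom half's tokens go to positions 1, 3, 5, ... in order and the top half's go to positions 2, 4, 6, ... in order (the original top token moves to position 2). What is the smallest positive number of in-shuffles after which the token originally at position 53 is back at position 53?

6

Follow position 53 under repeated in-shuffles:
53 → 43 → 23 → 46 → 29 → 58 → 53
It first returns after 6 in-shuffles.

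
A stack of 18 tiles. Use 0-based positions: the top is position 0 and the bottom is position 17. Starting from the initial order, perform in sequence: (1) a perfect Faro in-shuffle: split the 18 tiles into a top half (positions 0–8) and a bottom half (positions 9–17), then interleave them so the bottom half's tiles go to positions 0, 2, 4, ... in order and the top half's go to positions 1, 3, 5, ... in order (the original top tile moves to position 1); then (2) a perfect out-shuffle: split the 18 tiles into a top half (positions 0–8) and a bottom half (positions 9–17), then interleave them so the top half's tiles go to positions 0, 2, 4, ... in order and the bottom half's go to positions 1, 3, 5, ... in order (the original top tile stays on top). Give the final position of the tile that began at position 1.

6

Track the tile from position 1 forward through each operation:
  after op 1 (in-shuffle): 1 → 3
  after op 2 (out-shuffle): 3 → 6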